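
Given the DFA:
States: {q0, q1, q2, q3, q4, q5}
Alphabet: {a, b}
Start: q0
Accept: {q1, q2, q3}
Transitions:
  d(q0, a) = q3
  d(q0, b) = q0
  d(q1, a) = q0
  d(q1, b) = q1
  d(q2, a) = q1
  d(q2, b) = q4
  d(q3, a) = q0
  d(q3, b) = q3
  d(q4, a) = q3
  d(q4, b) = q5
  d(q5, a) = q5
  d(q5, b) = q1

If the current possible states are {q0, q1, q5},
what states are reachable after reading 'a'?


Apply transition on 'a' from each current state:
  d(q0, a) = q3
  d(q1, a) = q0
  d(q5, a) = q5

{q0, q3, q5}


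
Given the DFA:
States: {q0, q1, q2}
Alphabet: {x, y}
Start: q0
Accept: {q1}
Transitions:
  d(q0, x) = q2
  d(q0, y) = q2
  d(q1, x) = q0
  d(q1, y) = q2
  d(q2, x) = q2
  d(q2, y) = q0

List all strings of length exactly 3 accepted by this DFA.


All strings of length 3: 8 total
Accepted: 0

None


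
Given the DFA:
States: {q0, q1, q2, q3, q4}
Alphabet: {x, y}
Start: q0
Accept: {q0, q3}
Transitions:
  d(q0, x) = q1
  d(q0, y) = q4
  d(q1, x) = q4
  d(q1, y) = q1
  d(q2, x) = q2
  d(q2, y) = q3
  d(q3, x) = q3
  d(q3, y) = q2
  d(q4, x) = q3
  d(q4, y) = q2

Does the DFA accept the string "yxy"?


Trace: q0 -> q4 -> q3 -> q2
Final state: q2
Accept states: {q0, q3}

No, rejected (final state q2 is not an accept state)


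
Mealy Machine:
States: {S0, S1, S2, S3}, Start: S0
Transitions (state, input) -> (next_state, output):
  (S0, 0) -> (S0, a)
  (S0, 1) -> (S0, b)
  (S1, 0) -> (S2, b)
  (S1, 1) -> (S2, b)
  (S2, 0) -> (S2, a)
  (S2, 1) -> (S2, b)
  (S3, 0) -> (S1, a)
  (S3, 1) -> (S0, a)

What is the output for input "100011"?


Step-by-step:
  (S0, 1) -> (S0, b)
  (S0, 0) -> (S0, a)
  (S0, 0) -> (S0, a)
  (S0, 0) -> (S0, a)
  (S0, 1) -> (S0, b)
  (S0, 1) -> (S0, b)

"baaabb"


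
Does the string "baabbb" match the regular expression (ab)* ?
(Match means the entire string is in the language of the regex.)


|string| = 6; first = 'b'; last = 'b'

No, "baabbb" does not match (ab)*


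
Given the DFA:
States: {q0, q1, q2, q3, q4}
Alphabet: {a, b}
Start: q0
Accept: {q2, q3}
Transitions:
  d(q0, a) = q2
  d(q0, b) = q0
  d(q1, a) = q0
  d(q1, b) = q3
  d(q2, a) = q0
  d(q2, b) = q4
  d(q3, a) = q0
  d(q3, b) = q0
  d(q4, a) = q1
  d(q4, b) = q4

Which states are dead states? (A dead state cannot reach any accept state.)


Forward reachability from each state:
  q0 -> reaches accept state q2 (live)
  q1 -> reaches accept state q2 (live)
  q2 -> reaches accept state q2 (live)
  q3 -> reaches accept state q2 (live)
  q4 -> reaches accept state q2 (live)

None (all states can reach an accept state)


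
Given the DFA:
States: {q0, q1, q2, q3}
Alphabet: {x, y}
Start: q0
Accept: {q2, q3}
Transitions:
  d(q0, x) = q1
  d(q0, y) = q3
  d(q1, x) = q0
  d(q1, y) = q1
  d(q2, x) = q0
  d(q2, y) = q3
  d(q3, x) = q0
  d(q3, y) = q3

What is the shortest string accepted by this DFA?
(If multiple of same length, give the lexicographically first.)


BFS by string length (lex-first path to each state shown):
  len 0: q0<-""
  len 1: q1<-"x", q3<-"y"
Found accept state at length 1.

"y"


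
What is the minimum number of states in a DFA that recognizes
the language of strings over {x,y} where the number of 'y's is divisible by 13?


States track (count of 'y') mod 13.
Need 13 states: one per remainder 0..12; accept = remainder 0.

13


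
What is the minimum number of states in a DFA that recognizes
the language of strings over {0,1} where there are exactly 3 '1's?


States: count = 0, 1, ..., 3 (that's 4 states), plus a dead state for count > 3.
Total: 4 + 1 = 5. Accept = count-3 state.

5


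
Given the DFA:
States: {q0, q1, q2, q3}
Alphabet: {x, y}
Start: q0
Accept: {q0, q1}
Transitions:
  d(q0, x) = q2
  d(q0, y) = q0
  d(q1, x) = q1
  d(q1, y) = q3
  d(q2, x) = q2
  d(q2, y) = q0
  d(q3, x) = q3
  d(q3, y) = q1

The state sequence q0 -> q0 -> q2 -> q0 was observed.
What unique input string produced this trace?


Trace back each transition to find the symbol:
  q0 --[y]--> q0
  q0 --[x]--> q2
  q2 --[y]--> q0

"yxy"


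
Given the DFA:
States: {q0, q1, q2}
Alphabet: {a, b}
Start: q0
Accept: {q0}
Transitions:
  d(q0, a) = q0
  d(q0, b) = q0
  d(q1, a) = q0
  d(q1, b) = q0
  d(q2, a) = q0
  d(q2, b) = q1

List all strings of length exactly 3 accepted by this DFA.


All strings of length 3: 8 total
Accepted: 8

"aaa", "aab", "aba", "abb", "baa", "bab", "bba", "bbb"


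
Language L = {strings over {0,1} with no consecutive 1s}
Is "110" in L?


'11' occurs at index 0

No, "110" is not in L


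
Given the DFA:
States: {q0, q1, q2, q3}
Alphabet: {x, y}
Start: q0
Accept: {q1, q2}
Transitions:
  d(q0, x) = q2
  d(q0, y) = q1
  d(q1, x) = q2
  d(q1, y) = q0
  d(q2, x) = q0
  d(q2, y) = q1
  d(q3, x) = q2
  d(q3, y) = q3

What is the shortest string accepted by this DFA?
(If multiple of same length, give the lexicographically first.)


BFS by string length (lex-first path to each state shown):
  len 0: q0<-""
  len 1: q1<-"y", q2<-"x"
Found accept state at length 1.

"x"


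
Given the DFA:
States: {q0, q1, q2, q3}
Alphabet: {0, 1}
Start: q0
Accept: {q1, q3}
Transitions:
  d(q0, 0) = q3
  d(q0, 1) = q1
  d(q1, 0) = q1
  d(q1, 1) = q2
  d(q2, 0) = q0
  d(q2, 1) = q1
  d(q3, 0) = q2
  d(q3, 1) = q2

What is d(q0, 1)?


Looking up transition d(q0, 1)

q1


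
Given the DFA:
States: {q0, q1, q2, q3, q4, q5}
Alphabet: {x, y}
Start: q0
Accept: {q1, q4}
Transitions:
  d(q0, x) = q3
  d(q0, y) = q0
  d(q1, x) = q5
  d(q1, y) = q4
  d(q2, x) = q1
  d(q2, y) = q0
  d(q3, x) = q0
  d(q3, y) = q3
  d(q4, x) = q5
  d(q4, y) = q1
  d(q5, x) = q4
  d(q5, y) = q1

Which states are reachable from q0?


BFS from q0:
  layer 0: {q0}
  layer 1: {q3}

{q0, q3}


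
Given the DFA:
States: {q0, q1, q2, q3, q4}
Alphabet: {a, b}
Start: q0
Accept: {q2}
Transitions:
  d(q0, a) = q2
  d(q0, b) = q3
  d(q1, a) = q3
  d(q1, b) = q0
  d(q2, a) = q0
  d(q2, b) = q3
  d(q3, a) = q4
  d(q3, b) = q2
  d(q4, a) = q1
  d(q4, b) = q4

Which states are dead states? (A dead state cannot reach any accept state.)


Forward reachability from each state:
  q0 -> reaches accept state q2 (live)
  q1 -> reaches accept state q2 (live)
  q2 -> reaches accept state q2 (live)
  q3 -> reaches accept state q2 (live)
  q4 -> reaches accept state q2 (live)

None (all states can reach an accept state)


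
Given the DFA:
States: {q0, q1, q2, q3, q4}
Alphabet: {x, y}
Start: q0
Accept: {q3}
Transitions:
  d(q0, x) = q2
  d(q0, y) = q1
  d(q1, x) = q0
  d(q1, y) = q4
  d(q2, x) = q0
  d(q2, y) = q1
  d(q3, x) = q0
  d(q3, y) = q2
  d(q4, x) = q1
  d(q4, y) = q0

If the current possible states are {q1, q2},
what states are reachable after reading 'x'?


Apply transition on 'x' from each current state:
  d(q1, x) = q0
  d(q2, x) = q0

{q0}


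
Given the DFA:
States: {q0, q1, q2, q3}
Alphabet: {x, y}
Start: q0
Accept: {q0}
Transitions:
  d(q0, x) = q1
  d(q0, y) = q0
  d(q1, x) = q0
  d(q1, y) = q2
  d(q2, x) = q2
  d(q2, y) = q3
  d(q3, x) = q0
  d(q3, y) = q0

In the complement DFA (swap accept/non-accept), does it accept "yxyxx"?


Trace: q0 -> q0 -> q1 -> q2 -> q2 -> q2
Final: q2
Original accept: {q0}
Complement: q2 is not in original accept

Yes, complement accepts (original rejects)


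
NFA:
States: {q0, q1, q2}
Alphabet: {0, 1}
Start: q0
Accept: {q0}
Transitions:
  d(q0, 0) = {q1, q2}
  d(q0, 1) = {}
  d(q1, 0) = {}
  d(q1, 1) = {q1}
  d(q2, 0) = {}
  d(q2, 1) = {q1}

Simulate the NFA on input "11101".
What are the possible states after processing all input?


Start: {q0}
  --1--> {}
  --1--> {}
  --1--> {}
  --0--> {}
  --1--> {}

{} (empty set, no valid transitions)


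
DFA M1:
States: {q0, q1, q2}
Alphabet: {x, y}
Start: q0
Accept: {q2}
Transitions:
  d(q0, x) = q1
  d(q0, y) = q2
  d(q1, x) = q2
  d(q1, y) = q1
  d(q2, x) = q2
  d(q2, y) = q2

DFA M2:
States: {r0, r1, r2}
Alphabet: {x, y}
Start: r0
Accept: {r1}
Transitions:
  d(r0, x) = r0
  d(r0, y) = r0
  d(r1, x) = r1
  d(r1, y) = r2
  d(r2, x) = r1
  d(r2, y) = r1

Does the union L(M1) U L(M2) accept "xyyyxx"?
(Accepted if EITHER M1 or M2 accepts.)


M1: final=q2 accepted=True
M2: final=r0 accepted=False

Yes, union accepts


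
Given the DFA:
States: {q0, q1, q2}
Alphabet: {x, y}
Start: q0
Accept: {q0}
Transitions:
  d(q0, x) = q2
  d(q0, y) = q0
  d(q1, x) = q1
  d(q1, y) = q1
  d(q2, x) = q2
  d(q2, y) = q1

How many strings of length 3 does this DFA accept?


Enumerating all length-3 strings:
  "xxx" -> q2 [reject]
  "xxy" -> q1 [reject]
  "xyx" -> q1 [reject]
  "xyy" -> q1 [reject]
  "yxx" -> q2 [reject]
  "yxy" -> q1 [reject]
  "yyx" -> q2 [reject]
  "yyy" -> q0 [accept]

1 out of 8


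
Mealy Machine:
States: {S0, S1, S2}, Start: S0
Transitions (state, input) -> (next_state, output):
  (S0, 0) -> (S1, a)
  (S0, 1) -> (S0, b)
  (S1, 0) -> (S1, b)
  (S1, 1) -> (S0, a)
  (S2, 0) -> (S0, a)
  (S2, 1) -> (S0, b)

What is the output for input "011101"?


Step-by-step:
  (S0, 0) -> (S1, a)
  (S1, 1) -> (S0, a)
  (S0, 1) -> (S0, b)
  (S0, 1) -> (S0, b)
  (S0, 0) -> (S1, a)
  (S1, 1) -> (S0, a)

"aabbaa"


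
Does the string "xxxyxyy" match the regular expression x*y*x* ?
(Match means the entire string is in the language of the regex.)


|string| = 7; first = 'x'; last = 'y'

No, "xxxyxyy" does not match x*y*x*


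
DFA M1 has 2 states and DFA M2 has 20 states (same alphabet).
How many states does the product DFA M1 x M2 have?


Product construction pairs every M1 state with every M2 state.
2 * 20 = 40

40


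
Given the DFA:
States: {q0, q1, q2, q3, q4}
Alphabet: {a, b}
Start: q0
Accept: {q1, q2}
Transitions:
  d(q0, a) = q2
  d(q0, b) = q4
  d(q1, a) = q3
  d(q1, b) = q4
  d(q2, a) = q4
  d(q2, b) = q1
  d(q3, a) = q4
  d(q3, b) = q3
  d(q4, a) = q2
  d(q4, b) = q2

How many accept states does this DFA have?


Accept states listed: {q1, q2}
Counting: q1(1) q2(2)

2


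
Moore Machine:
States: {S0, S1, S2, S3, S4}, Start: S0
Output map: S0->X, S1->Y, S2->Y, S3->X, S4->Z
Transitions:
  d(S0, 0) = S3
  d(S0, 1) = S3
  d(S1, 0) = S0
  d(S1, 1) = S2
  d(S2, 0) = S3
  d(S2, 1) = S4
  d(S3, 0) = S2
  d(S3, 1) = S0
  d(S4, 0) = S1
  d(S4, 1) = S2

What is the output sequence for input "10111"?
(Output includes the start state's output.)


Start: S0 (output X)
  --1--> S3 (output X)
  --0--> S2 (output Y)
  --1--> S4 (output Z)
  --1--> S2 (output Y)
  --1--> S4 (output Z)

"XXYZYZ"


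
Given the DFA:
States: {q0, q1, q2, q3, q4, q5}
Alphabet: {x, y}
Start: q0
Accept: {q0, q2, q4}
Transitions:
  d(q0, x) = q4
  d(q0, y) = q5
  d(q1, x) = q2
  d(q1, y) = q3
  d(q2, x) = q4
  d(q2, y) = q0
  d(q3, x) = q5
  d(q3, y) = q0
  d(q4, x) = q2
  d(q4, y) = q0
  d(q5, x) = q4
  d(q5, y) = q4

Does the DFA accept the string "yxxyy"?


Trace: q0 -> q5 -> q4 -> q2 -> q0 -> q5
Final state: q5
Accept states: {q0, q2, q4}

No, rejected (final state q5 is not an accept state)


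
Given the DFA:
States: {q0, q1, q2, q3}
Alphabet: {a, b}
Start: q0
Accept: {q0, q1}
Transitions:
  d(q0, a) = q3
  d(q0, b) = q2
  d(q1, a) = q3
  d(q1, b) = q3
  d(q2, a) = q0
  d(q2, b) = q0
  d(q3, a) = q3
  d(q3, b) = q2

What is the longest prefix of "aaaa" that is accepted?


Run the DFA, marking each prefix where the state is accepting:
  "" -> q0 [accept]
  "a" -> q3 [reject]
  "aa" -> q3 [reject]
  "aaa" -> q3 [reject]
  "aaaa" -> q3 [reject]

""


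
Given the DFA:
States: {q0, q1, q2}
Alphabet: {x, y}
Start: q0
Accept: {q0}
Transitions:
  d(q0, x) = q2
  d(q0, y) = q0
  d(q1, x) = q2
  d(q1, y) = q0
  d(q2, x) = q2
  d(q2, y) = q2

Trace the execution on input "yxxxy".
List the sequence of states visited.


Input: yxxxy
d(q0, y) = q0
d(q0, x) = q2
d(q2, x) = q2
d(q2, x) = q2
d(q2, y) = q2


q0 -> q0 -> q2 -> q2 -> q2 -> q2


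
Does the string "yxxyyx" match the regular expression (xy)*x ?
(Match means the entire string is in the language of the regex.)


|string| = 6; first = 'y'; last = 'x'

No, "yxxyyx" does not match (xy)*x


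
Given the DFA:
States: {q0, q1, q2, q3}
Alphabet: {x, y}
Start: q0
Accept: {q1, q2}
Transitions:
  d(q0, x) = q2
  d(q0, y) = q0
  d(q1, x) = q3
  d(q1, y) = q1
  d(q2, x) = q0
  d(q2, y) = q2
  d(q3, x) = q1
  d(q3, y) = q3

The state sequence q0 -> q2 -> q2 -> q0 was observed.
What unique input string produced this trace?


Trace back each transition to find the symbol:
  q0 --[x]--> q2
  q2 --[y]--> q2
  q2 --[x]--> q0

"xyx"


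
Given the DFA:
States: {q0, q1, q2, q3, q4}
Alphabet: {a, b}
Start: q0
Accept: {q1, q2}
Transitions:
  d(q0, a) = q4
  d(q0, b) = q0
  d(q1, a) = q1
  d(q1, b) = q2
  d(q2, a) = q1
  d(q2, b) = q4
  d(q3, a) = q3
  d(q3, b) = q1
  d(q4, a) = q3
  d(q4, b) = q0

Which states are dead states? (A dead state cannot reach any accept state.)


Forward reachability from each state:
  q0 -> reaches accept state q1 (live)
  q1 -> reaches accept state q1 (live)
  q2 -> reaches accept state q1 (live)
  q3 -> reaches accept state q1 (live)
  q4 -> reaches accept state q1 (live)

None (all states can reach an accept state)


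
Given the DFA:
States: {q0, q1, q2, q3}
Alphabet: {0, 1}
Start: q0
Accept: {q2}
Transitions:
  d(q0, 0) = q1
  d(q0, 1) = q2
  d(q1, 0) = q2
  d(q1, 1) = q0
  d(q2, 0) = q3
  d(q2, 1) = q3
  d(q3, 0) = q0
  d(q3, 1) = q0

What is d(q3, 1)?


Looking up transition d(q3, 1)

q0


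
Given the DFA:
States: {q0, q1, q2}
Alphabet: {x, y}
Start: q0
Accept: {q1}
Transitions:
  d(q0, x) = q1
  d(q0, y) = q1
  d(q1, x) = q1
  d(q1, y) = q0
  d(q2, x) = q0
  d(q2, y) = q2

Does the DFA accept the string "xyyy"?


Trace: q0 -> q1 -> q0 -> q1 -> q0
Final state: q0
Accept states: {q1}

No, rejected (final state q0 is not an accept state)


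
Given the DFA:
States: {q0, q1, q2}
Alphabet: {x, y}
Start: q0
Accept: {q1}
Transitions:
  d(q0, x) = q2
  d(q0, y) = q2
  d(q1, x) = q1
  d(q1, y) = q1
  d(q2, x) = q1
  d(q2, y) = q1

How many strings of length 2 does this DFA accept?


Enumerating all length-2 strings:
  "xx" -> q1 [accept]
  "xy" -> q1 [accept]
  "yx" -> q1 [accept]
  "yy" -> q1 [accept]

4 out of 4


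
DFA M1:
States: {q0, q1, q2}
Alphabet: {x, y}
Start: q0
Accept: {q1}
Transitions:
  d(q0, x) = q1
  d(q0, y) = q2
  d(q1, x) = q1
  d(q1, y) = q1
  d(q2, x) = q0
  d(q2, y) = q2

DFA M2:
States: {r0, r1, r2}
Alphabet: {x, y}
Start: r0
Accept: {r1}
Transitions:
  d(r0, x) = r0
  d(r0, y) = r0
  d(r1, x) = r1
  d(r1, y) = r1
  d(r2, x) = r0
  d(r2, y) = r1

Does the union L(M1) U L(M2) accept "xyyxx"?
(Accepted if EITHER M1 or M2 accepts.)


M1: final=q1 accepted=True
M2: final=r0 accepted=False

Yes, union accepts


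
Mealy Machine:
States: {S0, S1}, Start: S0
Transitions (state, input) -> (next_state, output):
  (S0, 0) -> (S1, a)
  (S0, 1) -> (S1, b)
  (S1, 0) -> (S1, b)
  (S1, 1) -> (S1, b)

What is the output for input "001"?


Step-by-step:
  (S0, 0) -> (S1, a)
  (S1, 0) -> (S1, b)
  (S1, 1) -> (S1, b)

"abb"


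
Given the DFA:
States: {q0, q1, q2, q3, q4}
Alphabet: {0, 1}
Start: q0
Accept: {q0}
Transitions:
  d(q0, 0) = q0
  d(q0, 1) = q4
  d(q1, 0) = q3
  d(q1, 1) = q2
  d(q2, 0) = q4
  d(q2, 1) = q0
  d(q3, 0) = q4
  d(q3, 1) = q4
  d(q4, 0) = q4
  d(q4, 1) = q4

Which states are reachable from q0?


BFS from q0:
  layer 0: {q0}
  layer 1: {q4}

{q0, q4}


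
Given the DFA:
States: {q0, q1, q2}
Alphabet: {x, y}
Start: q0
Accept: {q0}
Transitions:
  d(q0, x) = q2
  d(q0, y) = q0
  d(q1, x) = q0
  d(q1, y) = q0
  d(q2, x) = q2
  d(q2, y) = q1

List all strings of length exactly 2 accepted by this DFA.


All strings of length 2: 4 total
Accepted: 1

"yy"


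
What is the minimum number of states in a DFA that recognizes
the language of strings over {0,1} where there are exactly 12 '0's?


States: count = 0, 1, ..., 12 (that's 13 states), plus a dead state for count > 12.
Total: 13 + 1 = 14. Accept = count-12 state.

14


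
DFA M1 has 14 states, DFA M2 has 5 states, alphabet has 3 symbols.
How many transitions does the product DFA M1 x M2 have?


Product DFA has 14 * 5 = 70 states.
Each has 3 transitions: 70 * 3 = 210

210


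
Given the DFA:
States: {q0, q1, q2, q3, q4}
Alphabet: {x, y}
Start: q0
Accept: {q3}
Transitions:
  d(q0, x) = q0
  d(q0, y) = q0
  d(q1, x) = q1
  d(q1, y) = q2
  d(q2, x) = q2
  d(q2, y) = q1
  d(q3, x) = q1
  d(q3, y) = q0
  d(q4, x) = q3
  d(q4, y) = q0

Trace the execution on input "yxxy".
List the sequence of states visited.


Input: yxxy
d(q0, y) = q0
d(q0, x) = q0
d(q0, x) = q0
d(q0, y) = q0


q0 -> q0 -> q0 -> q0 -> q0


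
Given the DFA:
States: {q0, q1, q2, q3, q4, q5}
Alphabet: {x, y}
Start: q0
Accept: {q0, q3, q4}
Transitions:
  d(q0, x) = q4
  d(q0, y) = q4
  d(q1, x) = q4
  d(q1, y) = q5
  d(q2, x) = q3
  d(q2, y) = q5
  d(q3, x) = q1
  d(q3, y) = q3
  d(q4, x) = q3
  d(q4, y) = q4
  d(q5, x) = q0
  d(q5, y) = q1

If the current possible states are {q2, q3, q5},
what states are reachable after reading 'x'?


Apply transition on 'x' from each current state:
  d(q2, x) = q3
  d(q3, x) = q1
  d(q5, x) = q0

{q0, q1, q3}


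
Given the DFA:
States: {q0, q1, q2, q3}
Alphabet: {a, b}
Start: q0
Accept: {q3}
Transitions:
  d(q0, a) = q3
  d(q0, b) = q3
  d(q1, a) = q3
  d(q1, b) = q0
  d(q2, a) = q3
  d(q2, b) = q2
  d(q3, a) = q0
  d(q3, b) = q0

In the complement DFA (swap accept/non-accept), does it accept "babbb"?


Trace: q0 -> q3 -> q0 -> q3 -> q0 -> q3
Final: q3
Original accept: {q3}
Complement: q3 is in original accept

No, complement rejects (original accepts)


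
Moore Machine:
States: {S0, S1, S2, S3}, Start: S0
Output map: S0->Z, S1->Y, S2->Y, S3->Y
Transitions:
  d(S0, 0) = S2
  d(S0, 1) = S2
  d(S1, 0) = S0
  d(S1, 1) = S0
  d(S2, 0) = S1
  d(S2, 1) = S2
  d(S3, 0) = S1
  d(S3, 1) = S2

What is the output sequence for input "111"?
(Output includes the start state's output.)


Start: S0 (output Z)
  --1--> S2 (output Y)
  --1--> S2 (output Y)
  --1--> S2 (output Y)

"ZYYY"


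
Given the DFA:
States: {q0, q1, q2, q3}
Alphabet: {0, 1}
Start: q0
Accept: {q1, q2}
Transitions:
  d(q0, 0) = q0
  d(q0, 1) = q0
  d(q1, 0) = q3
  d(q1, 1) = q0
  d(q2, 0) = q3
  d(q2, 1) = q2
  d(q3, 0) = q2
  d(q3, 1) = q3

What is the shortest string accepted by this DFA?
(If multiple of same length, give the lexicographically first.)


BFS by string length (lex-first path to each state shown):
  len 0: q0<-""
  len 1: q0<-"0"
  len 2: q0<-"00"
  len 3: q0<-"000"
  len 4: q0<-"0000"
  len 5: q0<-"00000"
  len 6: q0<-"000000"
  len 7: q0<-"0000000"
  len 8: q0<-"00000000"

No string accepted (empty language)


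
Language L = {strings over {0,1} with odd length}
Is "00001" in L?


length = 5; 5 mod 2 = 1

Yes, "00001" is in L


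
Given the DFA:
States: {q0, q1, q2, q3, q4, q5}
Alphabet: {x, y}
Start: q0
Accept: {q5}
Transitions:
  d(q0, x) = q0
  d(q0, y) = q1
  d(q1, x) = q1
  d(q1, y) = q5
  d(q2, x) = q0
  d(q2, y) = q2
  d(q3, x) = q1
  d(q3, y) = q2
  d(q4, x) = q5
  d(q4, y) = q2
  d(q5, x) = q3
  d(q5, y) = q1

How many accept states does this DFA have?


Accept states listed: {q5}
Counting: q5(1)

1


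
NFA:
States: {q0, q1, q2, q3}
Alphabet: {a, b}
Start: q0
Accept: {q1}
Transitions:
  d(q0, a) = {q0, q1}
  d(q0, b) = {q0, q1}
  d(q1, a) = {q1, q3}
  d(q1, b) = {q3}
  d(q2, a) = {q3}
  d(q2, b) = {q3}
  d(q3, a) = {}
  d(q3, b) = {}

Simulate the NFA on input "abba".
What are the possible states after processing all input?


Start: {q0}
  --a--> {q0, q1}
  --b--> {q0, q1, q3}
  --b--> {q0, q1, q3}
  --a--> {q0, q1, q3}

{q0, q1, q3}


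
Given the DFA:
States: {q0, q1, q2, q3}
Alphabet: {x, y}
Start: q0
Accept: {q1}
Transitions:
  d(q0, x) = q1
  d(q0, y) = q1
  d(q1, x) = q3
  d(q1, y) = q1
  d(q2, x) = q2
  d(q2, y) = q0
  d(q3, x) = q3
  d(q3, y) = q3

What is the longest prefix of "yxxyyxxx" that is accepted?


Run the DFA, marking each prefix where the state is accepting:
  "" -> q0 [reject]
  "y" -> q1 [accept]
  "yx" -> q3 [reject]
  "yxx" -> q3 [reject]
  "yxxy" -> q3 [reject]
  "yxxyy" -> q3 [reject]
  "yxxyyx" -> q3 [reject]
  "yxxyyxx" -> q3 [reject]
  "yxxyyxxx" -> q3 [reject]

"y"


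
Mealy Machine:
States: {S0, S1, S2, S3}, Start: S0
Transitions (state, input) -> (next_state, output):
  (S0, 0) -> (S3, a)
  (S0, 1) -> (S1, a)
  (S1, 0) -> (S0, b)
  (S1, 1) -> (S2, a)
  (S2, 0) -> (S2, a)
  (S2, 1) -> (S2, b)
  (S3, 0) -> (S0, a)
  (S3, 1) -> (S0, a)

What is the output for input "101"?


Step-by-step:
  (S0, 1) -> (S1, a)
  (S1, 0) -> (S0, b)
  (S0, 1) -> (S1, a)

"aba"


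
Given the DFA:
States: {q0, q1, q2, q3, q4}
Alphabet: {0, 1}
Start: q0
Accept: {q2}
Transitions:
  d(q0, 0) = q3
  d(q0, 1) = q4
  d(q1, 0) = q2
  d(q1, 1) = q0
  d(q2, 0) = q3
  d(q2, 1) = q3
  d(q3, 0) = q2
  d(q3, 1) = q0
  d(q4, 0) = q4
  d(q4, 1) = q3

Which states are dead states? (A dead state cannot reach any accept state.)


Forward reachability from each state:
  q0 -> reaches accept state q2 (live)
  q1 -> reaches accept state q2 (live)
  q2 -> reaches accept state q2 (live)
  q3 -> reaches accept state q2 (live)
  q4 -> reaches accept state q2 (live)

None (all states can reach an accept state)


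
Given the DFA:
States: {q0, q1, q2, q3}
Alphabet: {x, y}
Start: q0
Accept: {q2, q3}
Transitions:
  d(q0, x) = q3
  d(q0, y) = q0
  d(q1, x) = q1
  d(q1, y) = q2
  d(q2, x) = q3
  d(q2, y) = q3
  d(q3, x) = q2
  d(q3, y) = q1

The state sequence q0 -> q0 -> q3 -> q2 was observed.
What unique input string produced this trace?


Trace back each transition to find the symbol:
  q0 --[y]--> q0
  q0 --[x]--> q3
  q3 --[x]--> q2

"yxx"


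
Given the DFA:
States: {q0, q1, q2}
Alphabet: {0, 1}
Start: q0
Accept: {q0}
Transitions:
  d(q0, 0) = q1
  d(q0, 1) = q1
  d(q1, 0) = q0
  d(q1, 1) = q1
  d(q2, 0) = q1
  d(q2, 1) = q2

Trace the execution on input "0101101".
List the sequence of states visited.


Input: 0101101
d(q0, 0) = q1
d(q1, 1) = q1
d(q1, 0) = q0
d(q0, 1) = q1
d(q1, 1) = q1
d(q1, 0) = q0
d(q0, 1) = q1


q0 -> q1 -> q1 -> q0 -> q1 -> q1 -> q0 -> q1


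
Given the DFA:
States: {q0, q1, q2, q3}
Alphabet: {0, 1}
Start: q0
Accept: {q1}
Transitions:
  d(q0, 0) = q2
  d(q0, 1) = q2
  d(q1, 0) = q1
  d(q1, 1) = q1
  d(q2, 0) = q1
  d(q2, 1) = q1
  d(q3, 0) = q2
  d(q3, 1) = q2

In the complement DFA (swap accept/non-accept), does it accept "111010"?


Trace: q0 -> q2 -> q1 -> q1 -> q1 -> q1 -> q1
Final: q1
Original accept: {q1}
Complement: q1 is in original accept

No, complement rejects (original accepts)


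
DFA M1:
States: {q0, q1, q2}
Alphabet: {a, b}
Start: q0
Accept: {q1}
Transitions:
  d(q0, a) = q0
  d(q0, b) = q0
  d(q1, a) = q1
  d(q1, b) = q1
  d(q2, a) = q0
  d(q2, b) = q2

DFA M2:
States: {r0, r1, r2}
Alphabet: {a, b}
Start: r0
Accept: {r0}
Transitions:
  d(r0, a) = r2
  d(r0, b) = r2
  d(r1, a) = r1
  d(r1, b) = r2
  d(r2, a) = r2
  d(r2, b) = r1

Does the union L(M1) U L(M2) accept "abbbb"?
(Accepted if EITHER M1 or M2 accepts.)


M1: final=q0 accepted=False
M2: final=r2 accepted=False

No, union rejects (neither accepts)


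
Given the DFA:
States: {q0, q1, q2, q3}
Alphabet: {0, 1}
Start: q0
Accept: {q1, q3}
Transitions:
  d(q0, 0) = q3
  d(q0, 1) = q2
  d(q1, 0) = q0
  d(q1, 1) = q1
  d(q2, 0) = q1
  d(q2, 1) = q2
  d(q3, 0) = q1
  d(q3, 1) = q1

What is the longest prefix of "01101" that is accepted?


Run the DFA, marking each prefix where the state is accepting:
  "" -> q0 [reject]
  "0" -> q3 [accept]
  "01" -> q1 [accept]
  "011" -> q1 [accept]
  "0110" -> q0 [reject]
  "01101" -> q2 [reject]

"011"


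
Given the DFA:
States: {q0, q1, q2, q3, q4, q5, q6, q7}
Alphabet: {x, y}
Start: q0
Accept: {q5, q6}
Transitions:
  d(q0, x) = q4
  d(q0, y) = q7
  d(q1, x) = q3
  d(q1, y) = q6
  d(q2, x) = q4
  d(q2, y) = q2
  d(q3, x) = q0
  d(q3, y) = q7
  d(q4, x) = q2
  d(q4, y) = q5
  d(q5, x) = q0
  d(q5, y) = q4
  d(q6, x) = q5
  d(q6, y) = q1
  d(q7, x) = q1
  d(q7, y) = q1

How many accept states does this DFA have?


Accept states listed: {q5, q6}
Counting: q5(1) q6(2)

2


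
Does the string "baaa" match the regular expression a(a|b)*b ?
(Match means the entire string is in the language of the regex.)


|string| = 4; first = 'b'; last = 'a'

No, "baaa" does not match a(a|b)*b


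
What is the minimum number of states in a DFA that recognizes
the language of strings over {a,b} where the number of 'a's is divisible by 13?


States track (count of 'a') mod 13.
Need 13 states: one per remainder 0..12; accept = remainder 0.

13


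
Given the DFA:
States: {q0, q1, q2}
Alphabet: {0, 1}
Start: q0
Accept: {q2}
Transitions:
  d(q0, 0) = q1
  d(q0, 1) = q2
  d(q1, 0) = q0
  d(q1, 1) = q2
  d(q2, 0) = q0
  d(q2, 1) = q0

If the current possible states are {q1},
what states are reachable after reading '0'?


Apply transition on '0' from each current state:
  d(q1, 0) = q0

{q0}


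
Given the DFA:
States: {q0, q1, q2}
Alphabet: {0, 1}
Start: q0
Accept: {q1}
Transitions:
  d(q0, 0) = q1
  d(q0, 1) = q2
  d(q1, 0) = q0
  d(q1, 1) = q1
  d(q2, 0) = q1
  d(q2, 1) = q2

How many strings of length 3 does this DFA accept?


Enumerating all length-3 strings:
  "000" -> q1 [accept]
  "001" -> q2 [reject]
  "010" -> q0 [reject]
  "011" -> q1 [accept]
  "100" -> q0 [reject]
  "101" -> q1 [accept]
  "110" -> q1 [accept]
  "111" -> q2 [reject]

4 out of 8


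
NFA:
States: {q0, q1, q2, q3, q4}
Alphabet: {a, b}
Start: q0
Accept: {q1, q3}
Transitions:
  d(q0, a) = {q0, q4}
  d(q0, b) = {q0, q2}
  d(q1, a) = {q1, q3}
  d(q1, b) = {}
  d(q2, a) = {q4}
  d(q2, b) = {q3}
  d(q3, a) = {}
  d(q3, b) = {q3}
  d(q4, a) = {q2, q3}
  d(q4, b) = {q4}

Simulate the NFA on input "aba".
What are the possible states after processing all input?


Start: {q0}
  --a--> {q0, q4}
  --b--> {q0, q2, q4}
  --a--> {q0, q2, q3, q4}

{q0, q2, q3, q4}


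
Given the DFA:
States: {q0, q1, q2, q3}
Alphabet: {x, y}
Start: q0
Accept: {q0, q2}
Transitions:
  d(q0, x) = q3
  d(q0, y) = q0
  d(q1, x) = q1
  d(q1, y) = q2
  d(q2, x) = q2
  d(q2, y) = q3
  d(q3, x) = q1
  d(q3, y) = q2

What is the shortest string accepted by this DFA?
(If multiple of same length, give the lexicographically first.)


BFS by string length (lex-first path to each state shown):
  len 0: q0<-""
Found accept state at length 0.

"" (empty string)


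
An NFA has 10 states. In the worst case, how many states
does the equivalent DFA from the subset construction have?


Subset construction: one DFA state per subset of NFA states.
2^10 = 1024

1024


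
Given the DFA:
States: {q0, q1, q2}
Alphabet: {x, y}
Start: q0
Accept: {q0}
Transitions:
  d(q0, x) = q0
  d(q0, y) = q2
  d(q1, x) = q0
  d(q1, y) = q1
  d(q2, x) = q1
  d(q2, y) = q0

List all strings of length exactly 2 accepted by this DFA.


All strings of length 2: 4 total
Accepted: 2

"xx", "yy"


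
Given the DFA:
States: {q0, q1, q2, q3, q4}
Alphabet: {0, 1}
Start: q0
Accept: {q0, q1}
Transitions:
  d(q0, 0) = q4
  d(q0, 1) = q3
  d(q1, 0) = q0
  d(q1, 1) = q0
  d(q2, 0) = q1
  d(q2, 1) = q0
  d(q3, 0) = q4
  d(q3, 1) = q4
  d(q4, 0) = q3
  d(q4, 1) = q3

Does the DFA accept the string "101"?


Trace: q0 -> q3 -> q4 -> q3
Final state: q3
Accept states: {q0, q1}

No, rejected (final state q3 is not an accept state)


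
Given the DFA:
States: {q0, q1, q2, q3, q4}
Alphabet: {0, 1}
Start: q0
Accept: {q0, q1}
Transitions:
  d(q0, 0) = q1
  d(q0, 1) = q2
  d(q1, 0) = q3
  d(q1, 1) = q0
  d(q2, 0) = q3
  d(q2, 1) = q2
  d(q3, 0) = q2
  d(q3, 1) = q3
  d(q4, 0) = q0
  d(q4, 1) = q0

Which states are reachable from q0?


BFS from q0:
  layer 0: {q0}
  layer 1: {q1, q2}
  layer 2: {q3}

{q0, q1, q2, q3}


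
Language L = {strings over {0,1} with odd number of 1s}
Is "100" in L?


count('1') = 1; 1 mod 2 = 1

Yes, "100" is in L


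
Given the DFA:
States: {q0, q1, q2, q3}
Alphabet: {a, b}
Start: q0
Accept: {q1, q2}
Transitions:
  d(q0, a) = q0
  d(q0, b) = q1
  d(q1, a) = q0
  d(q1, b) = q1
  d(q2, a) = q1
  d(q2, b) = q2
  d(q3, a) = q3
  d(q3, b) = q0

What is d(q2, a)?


Looking up transition d(q2, a)

q1


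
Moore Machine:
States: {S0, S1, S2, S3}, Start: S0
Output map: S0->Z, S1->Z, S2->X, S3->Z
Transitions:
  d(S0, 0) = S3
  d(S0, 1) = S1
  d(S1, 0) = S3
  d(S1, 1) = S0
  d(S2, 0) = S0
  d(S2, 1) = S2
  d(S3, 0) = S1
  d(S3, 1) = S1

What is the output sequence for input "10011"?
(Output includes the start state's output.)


Start: S0 (output Z)
  --1--> S1 (output Z)
  --0--> S3 (output Z)
  --0--> S1 (output Z)
  --1--> S0 (output Z)
  --1--> S1 (output Z)

"ZZZZZZ"


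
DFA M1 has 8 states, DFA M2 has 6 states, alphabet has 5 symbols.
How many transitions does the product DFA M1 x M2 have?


Product DFA has 8 * 6 = 48 states.
Each has 5 transitions: 48 * 5 = 240

240


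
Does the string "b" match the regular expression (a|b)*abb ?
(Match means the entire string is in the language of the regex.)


|string| = 1; first = 'b'; last = 'b'

No, "b" does not match (a|b)*abb


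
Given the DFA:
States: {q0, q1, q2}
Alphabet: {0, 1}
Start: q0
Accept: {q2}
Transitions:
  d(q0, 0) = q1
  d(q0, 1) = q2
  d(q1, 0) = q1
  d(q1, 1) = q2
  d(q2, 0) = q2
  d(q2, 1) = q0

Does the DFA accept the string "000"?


Trace: q0 -> q1 -> q1 -> q1
Final state: q1
Accept states: {q2}

No, rejected (final state q1 is not an accept state)


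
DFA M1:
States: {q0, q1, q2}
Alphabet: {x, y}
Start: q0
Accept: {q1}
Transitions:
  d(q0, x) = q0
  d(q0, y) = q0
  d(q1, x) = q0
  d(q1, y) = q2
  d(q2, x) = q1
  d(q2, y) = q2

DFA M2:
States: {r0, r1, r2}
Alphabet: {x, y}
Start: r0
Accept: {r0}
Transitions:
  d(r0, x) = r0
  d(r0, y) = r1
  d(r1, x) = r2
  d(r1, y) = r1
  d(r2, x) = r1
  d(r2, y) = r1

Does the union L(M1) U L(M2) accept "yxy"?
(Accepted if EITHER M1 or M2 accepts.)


M1: final=q0 accepted=False
M2: final=r1 accepted=False

No, union rejects (neither accepts)


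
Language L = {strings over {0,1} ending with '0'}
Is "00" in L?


last symbol = '0'

Yes, "00" is in L


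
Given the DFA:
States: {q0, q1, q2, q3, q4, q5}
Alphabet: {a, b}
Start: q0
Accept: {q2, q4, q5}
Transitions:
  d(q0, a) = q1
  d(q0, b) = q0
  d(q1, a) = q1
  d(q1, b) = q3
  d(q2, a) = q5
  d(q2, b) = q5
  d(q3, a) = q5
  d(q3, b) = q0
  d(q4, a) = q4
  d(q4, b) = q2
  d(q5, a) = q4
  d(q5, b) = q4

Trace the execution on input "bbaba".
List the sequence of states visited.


Input: bbaba
d(q0, b) = q0
d(q0, b) = q0
d(q0, a) = q1
d(q1, b) = q3
d(q3, a) = q5


q0 -> q0 -> q0 -> q1 -> q3 -> q5


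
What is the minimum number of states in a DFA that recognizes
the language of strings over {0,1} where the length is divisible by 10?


States track (length) mod 10.
Need 10 states: one per remainder 0..9; accept = remainder 0.

10


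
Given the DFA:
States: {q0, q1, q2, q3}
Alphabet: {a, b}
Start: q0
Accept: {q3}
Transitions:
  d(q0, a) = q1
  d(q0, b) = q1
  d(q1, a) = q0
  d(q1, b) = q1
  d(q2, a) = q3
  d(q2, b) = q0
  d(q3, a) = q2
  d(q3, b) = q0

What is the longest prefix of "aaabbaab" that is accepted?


Run the DFA, marking each prefix where the state is accepting:
  "" -> q0 [reject]
  "a" -> q1 [reject]
  "aa" -> q0 [reject]
  "aaa" -> q1 [reject]
  "aaab" -> q1 [reject]
  "aaabb" -> q1 [reject]
  "aaabba" -> q0 [reject]
  "aaabbaa" -> q1 [reject]
  "aaabbaab" -> q1 [reject]

No prefix is accepted


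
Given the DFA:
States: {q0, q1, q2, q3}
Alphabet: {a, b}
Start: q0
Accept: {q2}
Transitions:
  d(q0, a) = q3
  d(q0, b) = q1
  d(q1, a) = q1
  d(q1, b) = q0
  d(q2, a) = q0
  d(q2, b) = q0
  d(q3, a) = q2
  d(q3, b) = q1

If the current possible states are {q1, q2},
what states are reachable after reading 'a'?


Apply transition on 'a' from each current state:
  d(q1, a) = q1
  d(q2, a) = q0

{q0, q1}


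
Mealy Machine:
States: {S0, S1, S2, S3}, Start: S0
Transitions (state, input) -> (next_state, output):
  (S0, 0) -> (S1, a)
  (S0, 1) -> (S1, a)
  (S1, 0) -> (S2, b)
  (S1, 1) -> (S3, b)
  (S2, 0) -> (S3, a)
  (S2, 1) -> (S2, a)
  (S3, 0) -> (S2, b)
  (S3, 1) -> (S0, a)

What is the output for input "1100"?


Step-by-step:
  (S0, 1) -> (S1, a)
  (S1, 1) -> (S3, b)
  (S3, 0) -> (S2, b)
  (S2, 0) -> (S3, a)

"abba"


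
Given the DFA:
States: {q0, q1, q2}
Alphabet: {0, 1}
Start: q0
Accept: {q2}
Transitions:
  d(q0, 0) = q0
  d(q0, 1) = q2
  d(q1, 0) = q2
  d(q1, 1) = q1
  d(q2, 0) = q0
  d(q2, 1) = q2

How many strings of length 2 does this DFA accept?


Enumerating all length-2 strings:
  "00" -> q0 [reject]
  "01" -> q2 [accept]
  "10" -> q0 [reject]
  "11" -> q2 [accept]

2 out of 4


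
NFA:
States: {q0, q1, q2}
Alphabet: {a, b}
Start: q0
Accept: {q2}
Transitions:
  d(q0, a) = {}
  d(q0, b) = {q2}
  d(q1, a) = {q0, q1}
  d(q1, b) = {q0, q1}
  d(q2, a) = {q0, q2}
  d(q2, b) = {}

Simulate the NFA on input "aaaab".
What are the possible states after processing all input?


Start: {q0}
  --a--> {}
  --a--> {}
  --a--> {}
  --a--> {}
  --b--> {}

{} (empty set, no valid transitions)


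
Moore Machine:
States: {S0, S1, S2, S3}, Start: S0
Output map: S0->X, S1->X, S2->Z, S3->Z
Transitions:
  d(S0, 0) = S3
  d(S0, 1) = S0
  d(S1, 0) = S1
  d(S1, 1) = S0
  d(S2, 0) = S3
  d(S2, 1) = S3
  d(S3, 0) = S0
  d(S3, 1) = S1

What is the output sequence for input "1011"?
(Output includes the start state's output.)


Start: S0 (output X)
  --1--> S0 (output X)
  --0--> S3 (output Z)
  --1--> S1 (output X)
  --1--> S0 (output X)

"XXZXX"


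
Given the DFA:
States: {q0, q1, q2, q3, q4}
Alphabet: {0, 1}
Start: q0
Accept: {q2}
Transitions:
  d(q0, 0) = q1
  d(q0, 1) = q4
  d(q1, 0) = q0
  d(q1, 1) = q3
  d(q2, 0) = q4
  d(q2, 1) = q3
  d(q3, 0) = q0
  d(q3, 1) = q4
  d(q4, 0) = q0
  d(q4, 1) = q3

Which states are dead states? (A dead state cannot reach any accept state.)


Forward reachability from each state:
  q0 -> reaches {q0, q1, q3, q4}, no accept state (dead)
  q1 -> reaches {q0, q1, q3, q4}, no accept state (dead)
  q2 -> reaches accept state q2 (live)
  q3 -> reaches {q0, q1, q3, q4}, no accept state (dead)
  q4 -> reaches {q0, q1, q3, q4}, no accept state (dead)

{q0, q1, q3, q4}


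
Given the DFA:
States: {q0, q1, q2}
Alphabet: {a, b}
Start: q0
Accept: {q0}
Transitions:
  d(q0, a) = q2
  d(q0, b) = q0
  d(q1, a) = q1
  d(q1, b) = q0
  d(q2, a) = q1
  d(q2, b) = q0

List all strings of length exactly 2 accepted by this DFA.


All strings of length 2: 4 total
Accepted: 2

"ab", "bb"


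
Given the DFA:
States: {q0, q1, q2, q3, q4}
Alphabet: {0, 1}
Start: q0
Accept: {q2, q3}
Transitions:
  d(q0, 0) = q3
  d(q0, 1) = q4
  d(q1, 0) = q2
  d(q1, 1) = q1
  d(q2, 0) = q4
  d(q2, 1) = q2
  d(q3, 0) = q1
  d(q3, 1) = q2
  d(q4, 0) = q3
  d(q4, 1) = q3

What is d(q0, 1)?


Looking up transition d(q0, 1)

q4


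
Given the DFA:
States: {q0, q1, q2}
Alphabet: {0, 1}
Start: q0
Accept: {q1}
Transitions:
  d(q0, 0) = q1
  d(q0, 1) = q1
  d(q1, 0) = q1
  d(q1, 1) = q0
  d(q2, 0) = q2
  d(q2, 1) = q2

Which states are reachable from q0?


BFS from q0:
  layer 0: {q0}
  layer 1: {q1}

{q0, q1}


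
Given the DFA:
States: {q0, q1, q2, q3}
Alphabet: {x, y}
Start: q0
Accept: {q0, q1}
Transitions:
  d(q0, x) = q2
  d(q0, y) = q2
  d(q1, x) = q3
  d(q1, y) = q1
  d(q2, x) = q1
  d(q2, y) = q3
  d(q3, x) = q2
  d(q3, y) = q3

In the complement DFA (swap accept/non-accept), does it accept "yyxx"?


Trace: q0 -> q2 -> q3 -> q2 -> q1
Final: q1
Original accept: {q0, q1}
Complement: q1 is in original accept

No, complement rejects (original accepts)


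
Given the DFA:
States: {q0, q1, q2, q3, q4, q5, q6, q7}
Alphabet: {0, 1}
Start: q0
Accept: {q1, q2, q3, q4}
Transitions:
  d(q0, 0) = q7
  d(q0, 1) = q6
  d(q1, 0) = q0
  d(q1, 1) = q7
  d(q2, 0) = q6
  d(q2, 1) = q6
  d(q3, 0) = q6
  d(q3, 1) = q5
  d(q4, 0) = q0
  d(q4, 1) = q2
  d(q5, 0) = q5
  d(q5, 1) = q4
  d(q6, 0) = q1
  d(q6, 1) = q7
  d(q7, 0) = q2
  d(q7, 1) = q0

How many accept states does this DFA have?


Accept states listed: {q1, q2, q3, q4}
Counting: q1(1) q2(2) q3(3) q4(4)

4


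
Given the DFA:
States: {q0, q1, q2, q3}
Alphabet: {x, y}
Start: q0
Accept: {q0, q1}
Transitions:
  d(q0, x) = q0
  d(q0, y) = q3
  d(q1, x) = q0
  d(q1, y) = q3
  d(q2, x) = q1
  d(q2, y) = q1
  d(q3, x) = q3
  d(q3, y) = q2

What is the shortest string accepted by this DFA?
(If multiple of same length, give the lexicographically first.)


BFS by string length (lex-first path to each state shown):
  len 0: q0<-""
Found accept state at length 0.

"" (empty string)


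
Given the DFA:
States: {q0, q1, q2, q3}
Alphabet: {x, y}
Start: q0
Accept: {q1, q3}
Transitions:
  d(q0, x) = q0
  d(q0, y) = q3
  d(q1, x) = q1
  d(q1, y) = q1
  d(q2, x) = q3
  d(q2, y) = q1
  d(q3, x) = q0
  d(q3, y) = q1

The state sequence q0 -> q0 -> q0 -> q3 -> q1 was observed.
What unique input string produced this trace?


Trace back each transition to find the symbol:
  q0 --[x]--> q0
  q0 --[x]--> q0
  q0 --[y]--> q3
  q3 --[y]--> q1

"xxyy"


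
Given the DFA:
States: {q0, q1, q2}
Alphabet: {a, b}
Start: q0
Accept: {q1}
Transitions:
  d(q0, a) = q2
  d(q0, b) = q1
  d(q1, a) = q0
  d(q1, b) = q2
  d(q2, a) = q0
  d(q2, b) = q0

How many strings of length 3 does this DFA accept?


Enumerating all length-3 strings:
  "aaa" -> q2 [reject]
  "aab" -> q1 [accept]
  "aba" -> q2 [reject]
  "abb" -> q1 [accept]
  "baa" -> q2 [reject]
  "bab" -> q1 [accept]
  "bba" -> q0 [reject]
  "bbb" -> q0 [reject]

3 out of 8


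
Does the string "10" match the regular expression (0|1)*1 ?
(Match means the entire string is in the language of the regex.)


|string| = 2; first = '1'; last = '0'

No, "10" does not match (0|1)*1


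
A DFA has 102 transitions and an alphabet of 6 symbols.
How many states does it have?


Each state has exactly one transition per symbol.
states = transitions / |alphabet| = 102 / 6 = 17

17


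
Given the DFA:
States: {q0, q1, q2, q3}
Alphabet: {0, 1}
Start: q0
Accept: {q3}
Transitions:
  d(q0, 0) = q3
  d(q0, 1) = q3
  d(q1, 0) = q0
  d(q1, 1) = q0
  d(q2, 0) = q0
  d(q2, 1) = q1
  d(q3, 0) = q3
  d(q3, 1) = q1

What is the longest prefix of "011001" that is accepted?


Run the DFA, marking each prefix where the state is accepting:
  "" -> q0 [reject]
  "0" -> q3 [accept]
  "01" -> q1 [reject]
  "011" -> q0 [reject]
  "0110" -> q3 [accept]
  "01100" -> q3 [accept]
  "011001" -> q1 [reject]

"01100"


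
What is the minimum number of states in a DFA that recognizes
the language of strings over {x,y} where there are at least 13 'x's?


States: count = 0, 1, ..., 12, and a final '>= 13' state.
Total: 13 + 1 = 14. Accept = '>= 13' state.

14


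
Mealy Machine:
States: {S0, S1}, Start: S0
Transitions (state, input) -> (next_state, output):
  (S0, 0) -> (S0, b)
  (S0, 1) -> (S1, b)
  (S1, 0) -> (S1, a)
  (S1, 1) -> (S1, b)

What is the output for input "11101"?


Step-by-step:
  (S0, 1) -> (S1, b)
  (S1, 1) -> (S1, b)
  (S1, 1) -> (S1, b)
  (S1, 0) -> (S1, a)
  (S1, 1) -> (S1, b)

"bbbab"


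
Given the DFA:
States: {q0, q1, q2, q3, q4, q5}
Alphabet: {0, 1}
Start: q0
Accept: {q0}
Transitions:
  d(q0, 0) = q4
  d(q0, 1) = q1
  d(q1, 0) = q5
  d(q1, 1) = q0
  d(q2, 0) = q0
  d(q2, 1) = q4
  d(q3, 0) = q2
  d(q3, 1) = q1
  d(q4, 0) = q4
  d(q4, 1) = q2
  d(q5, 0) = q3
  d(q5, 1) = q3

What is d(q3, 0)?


Looking up transition d(q3, 0)

q2


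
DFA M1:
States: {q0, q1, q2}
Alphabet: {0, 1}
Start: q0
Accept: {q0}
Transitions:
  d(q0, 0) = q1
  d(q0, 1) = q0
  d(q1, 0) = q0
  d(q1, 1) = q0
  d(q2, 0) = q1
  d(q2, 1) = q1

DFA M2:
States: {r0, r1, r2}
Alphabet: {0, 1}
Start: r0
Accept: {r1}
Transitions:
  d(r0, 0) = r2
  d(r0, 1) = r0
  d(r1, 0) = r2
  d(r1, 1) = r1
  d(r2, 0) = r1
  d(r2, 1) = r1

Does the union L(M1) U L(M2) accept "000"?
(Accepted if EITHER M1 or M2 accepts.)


M1: final=q1 accepted=False
M2: final=r2 accepted=False

No, union rejects (neither accepts)


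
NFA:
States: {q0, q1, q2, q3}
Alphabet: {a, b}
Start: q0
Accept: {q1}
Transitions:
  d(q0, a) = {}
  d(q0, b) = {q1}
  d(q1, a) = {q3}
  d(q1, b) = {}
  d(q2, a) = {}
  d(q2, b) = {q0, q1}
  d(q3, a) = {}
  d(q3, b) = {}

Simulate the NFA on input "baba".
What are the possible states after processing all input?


Start: {q0}
  --b--> {q1}
  --a--> {q3}
  --b--> {}
  --a--> {}

{} (empty set, no valid transitions)
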